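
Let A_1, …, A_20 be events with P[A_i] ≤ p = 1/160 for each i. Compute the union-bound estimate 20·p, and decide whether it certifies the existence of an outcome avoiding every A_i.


Union bound: P[∪_{i=1}^{20} A_i] ≤ Σ_i P[A_i] ≤ 20·p = 20·(1/160) = 1/8.
Numerically: 1/8 ≈ 0.1250000.
Is 1/8 < 1? YES.
Since P[∪ A_i] ≤ 1/8 < 1, the complement has P[∩ A_i^c] ≥ 1 − 1/8 = 7/8 > 0, so some outcome avoids every A_i.

20·p = 1/8 ≈ 0.1250000; existence CERTIFIED by the union bound.


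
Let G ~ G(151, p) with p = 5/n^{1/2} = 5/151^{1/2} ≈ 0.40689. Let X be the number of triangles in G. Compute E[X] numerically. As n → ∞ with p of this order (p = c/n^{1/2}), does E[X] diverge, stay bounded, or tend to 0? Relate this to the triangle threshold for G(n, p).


Number of potential triangles: C(151, 3) = 562475.
Each occurs with probability p³ ≈ (0.40689)³ ≈ 6.7366594e-02.
By linearity: E[X] = C(151, 3)·p³ ≈ 562475 · 6.7366594e-02 ≈ 37892.02511.
Since α = 1/2 < 1, p = c/n^{1/2} ≫ 1/n is above the triangle threshold p ~ 1/n. Asymptotically E[X] ~ (c³/6)·n^{3(1−α)} = (5³/6)·n^{1.5} → ∞; triangles are abundant w.h.p.

E[X] ≈ 37892.02511; in regime p = Θ(1/n^{1/2}) E[X] diverges (above the triangle threshold p ~ 1/n).


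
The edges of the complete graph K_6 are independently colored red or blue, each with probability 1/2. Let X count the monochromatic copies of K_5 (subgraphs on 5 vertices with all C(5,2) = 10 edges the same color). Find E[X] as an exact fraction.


Let X = Σ_S X_S over the C(6, 5) = 6 subsets S of size 5, where X_S = 1 if the K_5 on S is monochromatic.
For a fixed S, the K_5 on S has C(5, 2) = 10 edges. P[all 10 edges red] = (1/2)^10, and likewise for blue, so P[monochromatic] = 2·(1/2)^10 = 2^{1 − 10} = 1/512.
By linearity: E[X] = C(6, 5) · 2^{1 − 10} = 6 · 1/512 = 3/256.
Numerically: E[X] ≈ 0.011719.

E[X] = C(6,5)·2^(1−C(5,2)) = 3/256 ≈ 0.011719.


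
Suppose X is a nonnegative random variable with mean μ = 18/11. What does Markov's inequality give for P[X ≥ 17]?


μ = E[X] = 18/11, a = 17.
Markov: P[X ≥ 17] ≤ μ/a = (18/11)/17 = 18/187.
Numerically: ≈ 0.0963.
(Since a = 17 > μ = 1.6364, the bound 18/187 is < 1 and informative.)

P[X ≥ 17] ≤ 18/187 ≈ 0.0963.


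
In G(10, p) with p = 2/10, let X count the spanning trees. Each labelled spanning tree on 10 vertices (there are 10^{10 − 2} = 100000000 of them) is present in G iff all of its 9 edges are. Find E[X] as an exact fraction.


K_10 has 10^{10 − 2} = 100000000 labelled spanning trees.
For each such spanning tree H, let X_H = 1 if all 9 edges of H are present in G. Then P[X_H = 1] = p^{9} = (1/5)^{9} = 1/1953125.
By linearity of expectation: E[X] = Σ_H E[X_H] = 100000000 · p^{9} = 100000000 · 1/1953125 = 256/5.
Numerically: E[X] ≈ 51.2.

E[X] = 100000000 · (1/5)^{9} = 256/5 ≈ 51.2.


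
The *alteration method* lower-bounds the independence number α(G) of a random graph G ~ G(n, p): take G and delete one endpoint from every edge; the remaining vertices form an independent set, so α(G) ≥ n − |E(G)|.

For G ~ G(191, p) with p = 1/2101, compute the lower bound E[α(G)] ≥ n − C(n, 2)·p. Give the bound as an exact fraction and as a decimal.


E[|E(G)|] = C(191, 2)·p = 18145 · (1/2101) = 95/11.
E[α(G)] ≥ n − E[|E(G)|] = 191 − 95/11 = 2006/11.
Numerically: ≈ 182.3636.
(This is only a lower bound; the true E[α(G)] may be larger.)

E[α(G)] ≥ 2006/11 ≈ 182.3636.


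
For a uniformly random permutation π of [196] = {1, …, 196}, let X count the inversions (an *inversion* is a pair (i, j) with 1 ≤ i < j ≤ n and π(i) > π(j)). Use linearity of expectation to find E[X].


Write X = Σ X_I over the C(196, 2) = 19110 pairs i < j, with X_I the indicator of one inversion.
There are 19110 indicators.
For each fixed pair i < j, the values π(i) and π(j) are two distinct elements of {1, …, 196} in uniformly random order; by symmetry P[π(i) > π(j)] = 1/2.
By linearity: E[X] = 19110 · (1/2) = C(196, 2) · (1/2) = 19110/2 = 9555 ≈ 9555.000.

E[X] = 9555 = 9555.000.


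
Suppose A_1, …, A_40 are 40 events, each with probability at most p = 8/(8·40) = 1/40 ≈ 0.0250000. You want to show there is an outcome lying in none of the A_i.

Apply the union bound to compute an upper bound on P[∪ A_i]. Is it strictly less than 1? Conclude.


Union bound: P[∪_{i=1}^{40} A_i] ≤ Σ_i P[A_i] ≤ 40·p = 40·(1/40) = 1.
Numerically: 1 ≈ 1.0000000.
Is 1 < 1? NO.
Since the bound 1 is ≥ 1, the union bound is uninformative here; it does NOT by itself certify existence.

40·p = 1 ≈ 1.0000000; existence NOT certified by the union bound.


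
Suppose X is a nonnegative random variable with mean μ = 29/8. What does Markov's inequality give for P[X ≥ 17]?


μ = E[X] = 29/8, a = 17.
Markov: P[X ≥ 17] ≤ μ/a = (29/8)/17 = 29/136.
Numerically: ≈ 0.21324.
(Since a = 17 > μ = 3.62500, the bound 29/136 is < 1 and informative.)

P[X ≥ 17] ≤ 29/136 ≈ 0.21324.


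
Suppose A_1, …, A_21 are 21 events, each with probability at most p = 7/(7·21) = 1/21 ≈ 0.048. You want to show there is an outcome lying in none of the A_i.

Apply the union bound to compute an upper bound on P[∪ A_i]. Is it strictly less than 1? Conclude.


Union bound: P[∪_{i=1}^{21} A_i] ≤ Σ_i P[A_i] ≤ 21·p = 21·(1/21) = 1.
Numerically: 1 ≈ 1.000.
Is 1 < 1? NO.
Since the bound 1 is ≥ 1, the union bound is uninformative here; it does NOT by itself certify existence.

21·p = 1 ≈ 1.000; existence NOT certified by the union bound.


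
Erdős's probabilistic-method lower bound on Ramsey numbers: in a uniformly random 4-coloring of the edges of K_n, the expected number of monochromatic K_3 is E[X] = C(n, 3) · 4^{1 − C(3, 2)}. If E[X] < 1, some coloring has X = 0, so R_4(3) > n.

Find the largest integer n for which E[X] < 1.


We need C(n, 3) · 4^{1 − 3} < 1, i.e. C(n, 3) < 4^{3 − 1} = 16.
Check values of n near the boundary:
  n = 3: C(3, 3) = 1; 1 < 16? YES
  n = 4: C(4, 3) = 4; 4 < 16? YES
  n = 5: C(5, 3) = 10; 10 < 16? YES
  n = 6: C(6, 3) = 20; 20 < 16? NO
  n = 7: C(7, 3) = 35; 35 < 16? NO
The largest n with C(n, 3) < 16 is n = 5 (where E[X] = 5/8 ≈ 0.625000). Hence R_4(3) > 5, i.e. R_4(3) ≥ 6.

Largest n = 5; hence R_4(3) > 5.


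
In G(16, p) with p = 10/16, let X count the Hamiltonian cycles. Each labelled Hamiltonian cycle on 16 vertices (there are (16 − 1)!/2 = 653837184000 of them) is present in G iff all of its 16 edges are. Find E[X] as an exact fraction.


K_16 has (16 − 1)!/2 = 653837184000 labelled Hamiltonian cycles.
For each such Hamiltonian cycle H, let X_H = 1 if all 16 edges of H are present in G. Then P[X_H = 1] = p^{16} = (5/8)^{16} = 152587890625/281474976710656.
By linearity: E[X] = Σ_H E[X_H] = 653837184000 · p^{16} = 653837184000 · 152587890625/281474976710656 = 97429332733154296875/274877906944.
Numerically: E[X] ≈ 3.5445e+08.

E[X] = 653837184000 · (5/8)^{16} = 97429332733154296875/274877906944 ≈ 3.5445e+08.


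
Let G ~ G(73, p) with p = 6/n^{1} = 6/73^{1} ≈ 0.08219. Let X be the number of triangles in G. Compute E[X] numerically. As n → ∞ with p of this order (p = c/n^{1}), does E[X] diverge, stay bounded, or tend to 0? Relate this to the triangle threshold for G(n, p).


Number of potential triangles: C(73, 3) = 62196.
Each occurs with probability p³ ≈ (0.08219)³ ≈ 5.552457e-04.
By linearity: E[X] = C(73, 3)·p³ ≈ 62196 · 5.552457e-04 ≈ 34.5341.
Here α = 1, so p = 6/n is exactly at the triangle threshold p ~ 1/n. Asymptotically E[X] → c³/6 = 6³/6 = 36 ≈ 36.0000, a bounded constant. In this regime the triangle count is asymptotically Poisson(c³/6).

E[X] ≈ 34.5341; in regime p = Θ(1/n^{1}) E[X] stays bounded (at the triangle threshold p ~ 1/n).


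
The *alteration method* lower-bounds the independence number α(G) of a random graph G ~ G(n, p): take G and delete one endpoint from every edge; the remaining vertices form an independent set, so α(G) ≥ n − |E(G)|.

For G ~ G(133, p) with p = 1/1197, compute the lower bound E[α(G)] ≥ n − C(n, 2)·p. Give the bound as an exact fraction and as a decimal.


E[|E(G)|] = C(133, 2)·p = 8778 · (1/1197) = 22/3.
E[α(G)] ≥ n − E[|E(G)|] = 133 − 22/3 = 377/3.
Numerically: ≈ 125.66667.
(This is only a lower bound; the true E[α(G)] may be larger.)

E[α(G)] ≥ 377/3 ≈ 125.66667.


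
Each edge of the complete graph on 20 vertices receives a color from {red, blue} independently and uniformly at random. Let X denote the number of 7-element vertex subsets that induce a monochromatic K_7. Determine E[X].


Let X = Σ_S X_S over the C(20, 7) = 77520 subsets S of size 7, where X_S = 1 if the K_7 on S is monochromatic.
For a fixed S, the K_7 on S has C(7, 2) = 21 edges. P[all 21 edges red] = (1/2)^21, and likewise for blue, so P[monochromatic] = 2·(1/2)^21 = 2^{1 − 21} = 1/1048576.
By linearity: E[X] = C(20, 7) · 2^{1 − 21} = 77520 · 1/1048576 = 4845/65536.
Numerically: E[X] ≈ 0.0739.

E[X] = C(20,7)·2^(1−C(7,2)) = 4845/65536 ≈ 0.0739.


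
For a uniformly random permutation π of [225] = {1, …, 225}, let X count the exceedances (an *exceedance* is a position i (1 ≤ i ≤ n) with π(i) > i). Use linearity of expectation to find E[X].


Write X = Σ_{i=1}^{225} X_i, where X_i = 1_{π(i) > i}.
For each fixed i, π(i) is uniform over {1, …, 225} (marginal of a uniform permutation), so P[π(i) > i] = (n − i)/n. Summing: Σ_{i=1}^{225} (n − i)/n = (0 + 1 + … + 224)/225 = 225(225 − 1)/(2·225) = (225 − 1)/2.
Hence E[X] = Σ_{i=1}^{225} (225 − i)/225 = 112 ≈ 112.0000.

E[X] = 112 = 112.0000.


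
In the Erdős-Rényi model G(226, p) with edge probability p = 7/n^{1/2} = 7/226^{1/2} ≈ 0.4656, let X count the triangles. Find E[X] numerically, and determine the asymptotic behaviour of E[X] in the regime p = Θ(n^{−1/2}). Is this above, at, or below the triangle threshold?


Number of potential triangles: C(226, 3) = 1898400.
Each occurs with probability p³ ≈ (0.4656)³ ≈ 1.009558e-01.
By linearity: E[X] = C(226, 3)·p³ ≈ 1898400 · 1.009558e-01 ≈ 191654.5731.
Since α = 1/2 < 1, p = c/n^{1/2} ≫ 1/n is above the triangle threshold p ~ 1/n. Asymptotically E[X] ~ (c³/6)·n^{3(1−α)} = (7³/6)·n^{1.5} → ∞; triangles are abundant w.h.p.

E[X] ≈ 191654.5731; in regime p = Θ(1/n^{1/2}) E[X] diverges (above the triangle threshold p ~ 1/n).


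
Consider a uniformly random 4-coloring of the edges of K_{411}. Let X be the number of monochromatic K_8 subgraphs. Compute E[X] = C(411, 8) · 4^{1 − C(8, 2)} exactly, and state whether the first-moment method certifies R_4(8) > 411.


E[X] = C(411, 8) · 4^{1 − 28} = 18855821462126715 · 4^{−27} = 18855821462126715/18014398509481984.
As a reduced fraction: E[X] = 18855821462126715/18014398509481984 ≈ 1.046708.
Is E[X] < 1? NO.
Since E[X] ≥ 1, the first-moment bound is inconclusive at n = 411; it does NOT by itself certify R_4(8) > 411.

E[X] = 18855821462126715/18014398509481984 ≈ 1.046708; E[X] ≥ 1; first-moment method inconclusive here.


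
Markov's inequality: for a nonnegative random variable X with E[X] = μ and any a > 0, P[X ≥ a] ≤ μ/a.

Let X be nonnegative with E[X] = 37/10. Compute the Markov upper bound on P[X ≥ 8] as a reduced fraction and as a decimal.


μ = E[X] = 37/10, a = 8.
Markov: P[X ≥ 8] ≤ μ/a = (37/10)/8 = 37/80.
Numerically: ≈ 0.463.
(Since a = 8 > μ = 3.700, the bound 37/80 is < 1 and informative.)

P[X ≥ 8] ≤ 37/80 ≈ 0.463.


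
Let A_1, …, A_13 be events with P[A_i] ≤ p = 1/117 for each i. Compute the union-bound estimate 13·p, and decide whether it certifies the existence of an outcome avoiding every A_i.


Union bound: P[∪_{i=1}^{13} A_i] ≤ Σ_i P[A_i] ≤ 13·p = 13·(1/117) = 1/9.
Numerically: 1/9 ≈ 0.1111.
Is 1/9 < 1? YES.
Since P[∪ A_i] ≤ 1/9 < 1, the complement has P[∩ A_i^c] ≥ 1 − 1/9 = 8/9 > 0, so some outcome avoids every A_i.

13·p = 1/9 ≈ 0.1111; existence CERTIFIED by the union bound.


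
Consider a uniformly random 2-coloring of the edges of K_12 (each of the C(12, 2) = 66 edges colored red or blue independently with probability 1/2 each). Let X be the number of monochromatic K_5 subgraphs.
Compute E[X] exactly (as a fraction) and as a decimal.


Let X = Σ_S X_S over the C(12, 5) = 792 subsets S of size 5, where X_S = 1 if the K_5 on S is monochromatic.
For a fixed S, the K_5 on S has C(5, 2) = 10 edges. P[all 10 edges red] = (1/2)^10, and likewise for blue, so P[monochromatic] = 2·(1/2)^10 = 2^{1 − 10} = 1/512.
Summing: E[X] = C(12, 5) · 2^{1 − 10} = 792 · 1/512 = 99/64.
Numerically: E[X] ≈ 1.547.

E[X] = C(12,5)·2^(1−C(5,2)) = 99/64 ≈ 1.547.


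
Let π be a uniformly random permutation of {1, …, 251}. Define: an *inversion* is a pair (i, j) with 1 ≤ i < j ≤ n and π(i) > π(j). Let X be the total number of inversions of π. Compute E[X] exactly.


Write X = Σ X_I over the C(251, 2) = 31375 pairs i < j, with X_I the indicator of one inversion.
There are 31375 indicators.
For each fixed pair i < j, the values π(i) and π(j) are two distinct elements of {1, …, 251} in uniformly random order; by symmetry P[π(i) > π(j)] = 1/2.
By linearity: E[X] = 31375 · (1/2) = C(251, 2) · (1/2) = 31375/2 = 31375/2 ≈ 15687.500.

E[X] = 31375/2 = 15687.500.


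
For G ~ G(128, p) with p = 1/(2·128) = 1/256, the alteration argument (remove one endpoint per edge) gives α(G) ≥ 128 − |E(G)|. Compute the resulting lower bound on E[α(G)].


E[|E(G)|] = C(128, 2)·p = 8128 · (1/256) = 127/4.
E[α(G)] ≥ n − E[|E(G)|] = 128 − 127/4 = 385/4.
Numerically: ≈ 96.2500.
(This is only a lower bound; the true E[α(G)] may be larger.)

E[α(G)] ≥ 385/4 ≈ 96.2500.


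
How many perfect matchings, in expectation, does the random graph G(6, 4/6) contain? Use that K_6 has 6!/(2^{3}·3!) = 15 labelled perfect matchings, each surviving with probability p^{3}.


K_6 has 6!/(2^{3}·3!) = 15 labelled perfect matchings.
For each such perfect matching H, let X_H = 1 if all 3 edges of H are present in G. Then P[X_H = 1] = p^{3} = (2/3)^{3} = 8/27.
By linearity of expectation: E[X] = Σ_H E[X_H] = 15 · p^{3} = 15 · 8/27 = 40/9.
Numerically: E[X] ≈ 4.44.

E[X] = 15 · (2/3)^{3} = 40/9 ≈ 4.44.


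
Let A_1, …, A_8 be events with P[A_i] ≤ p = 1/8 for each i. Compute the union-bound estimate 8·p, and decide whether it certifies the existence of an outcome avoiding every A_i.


Union bound: P[∪_{i=1}^{8} A_i] ≤ Σ_i P[A_i] ≤ 8·p = 8·(1/8) = 1.
Numerically: 1 ≈ 1.000000.
Is 1 < 1? NO.
Since the bound 1 is ≥ 1, the union bound is uninformative here; it does NOT by itself certify existence.

8·p = 1 ≈ 1.000000; existence NOT certified by the union bound.


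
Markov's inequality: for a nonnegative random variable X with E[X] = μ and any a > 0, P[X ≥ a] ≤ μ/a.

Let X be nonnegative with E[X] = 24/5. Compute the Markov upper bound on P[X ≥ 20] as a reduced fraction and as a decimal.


μ = E[X] = 24/5, a = 20.
Markov: P[X ≥ 20] ≤ μ/a = (24/5)/20 = 6/25.
Numerically: ≈ 0.240000.
(Since a = 20 > μ = 4.800000, the bound 6/25 is < 1 and informative.)

P[X ≥ 20] ≤ 6/25 ≈ 0.240000.


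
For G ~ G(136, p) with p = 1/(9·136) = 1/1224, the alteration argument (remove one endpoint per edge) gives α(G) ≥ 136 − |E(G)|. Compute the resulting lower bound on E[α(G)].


E[|E(G)|] = C(136, 2)·p = 9180 · (1/1224) = 15/2.
E[α(G)] ≥ n − E[|E(G)|] = 136 − 15/2 = 257/2.
Numerically: ≈ 128.500000.
(This is only a lower bound; the true E[α(G)] may be larger.)

E[α(G)] ≥ 257/2 ≈ 128.500000.


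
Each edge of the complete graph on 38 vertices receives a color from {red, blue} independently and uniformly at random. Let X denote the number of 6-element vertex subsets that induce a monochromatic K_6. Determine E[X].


Let X = Σ_S X_S over the C(38, 6) = 2760681 subsets S of size 6, where X_S = 1 if the K_6 on S is monochromatic.
For a fixed S, the K_6 on S has C(6, 2) = 15 edges. P[all 15 edges red] = (1/2)^15, and likewise for blue, so P[monochromatic] = 2·(1/2)^15 = 2^{1 − 15} = 1/16384.
By linearity: E[X] = C(38, 6) · 2^{1 − 15} = 2760681 · 1/16384 = 2760681/16384.
Numerically: E[X] ≈ 168.49860.

E[X] = C(38,6)·2^(1−C(6,2)) = 2760681/16384 ≈ 168.49860.


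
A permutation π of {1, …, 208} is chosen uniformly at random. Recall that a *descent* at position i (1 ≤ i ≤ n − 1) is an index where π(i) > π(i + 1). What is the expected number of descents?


Write X = Σ X_I over i = 1, …, 207, with X_I the indicator of one descent.
There are 207 indicators.
For each fixed i, the pair (π(i), π(i+1)) is a uniformly random ordered pair of distinct values from {1, …, 208}; by symmetry P[π(i) > π(i+1)] = 1/2.
By linearity: E[X] = 207 · (1/2) = (208 − 1) · (1/2) = 207/2 ≈ 103.5000.

E[X] = 207/2 = 103.5000.


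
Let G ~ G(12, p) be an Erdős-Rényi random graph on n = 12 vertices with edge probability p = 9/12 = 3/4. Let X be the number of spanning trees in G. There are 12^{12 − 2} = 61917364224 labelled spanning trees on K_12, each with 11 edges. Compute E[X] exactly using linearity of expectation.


K_12 has 12^{12 − 2} = 61917364224 labelled spanning trees.
For each such spanning tree H, let X_H = 1 if all 11 edges of H are present in G. Then P[X_H = 1] = p^{11} = (3/4)^{11} = 177147/4194304.
By linearity of expectation: E[X] = Σ_H E[X_H] = 61917364224 · p^{11} = 61917364224 · 177147/4194304 = 10460353203/4.
Numerically: E[X] ≈ 2.615e+09.

E[X] = 61917364224 · (3/4)^{11} = 10460353203/4 ≈ 2.615e+09.


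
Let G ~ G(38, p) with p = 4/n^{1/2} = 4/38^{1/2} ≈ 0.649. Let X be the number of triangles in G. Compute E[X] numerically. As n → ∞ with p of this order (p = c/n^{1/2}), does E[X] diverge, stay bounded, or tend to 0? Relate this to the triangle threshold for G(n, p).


Number of potential triangles: C(38, 3) = 8436.
Each occurs with probability p³ ≈ (0.649)³ ≈ 2.73215e-01.
By linearity: E[X] = C(38, 3)·p³ ≈ 8436 · 2.73215e-01 ≈ 2304.842.
Since α = 1/2 < 1, p = c/n^{1/2} ≫ 1/n is above the triangle threshold p ~ 1/n. Asymptotically E[X] ~ (c³/6)·n^{3(1−α)} = (4³/6)·n^{1.5} → ∞; triangles are abundant w.h.p.

E[X] ≈ 2304.842; in regime p = Θ(1/n^{1/2}) E[X] diverges (above the triangle threshold p ~ 1/n).


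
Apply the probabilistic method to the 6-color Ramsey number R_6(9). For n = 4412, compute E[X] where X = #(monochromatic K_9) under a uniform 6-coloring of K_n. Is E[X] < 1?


E[X] = C(4412, 9) · 6^{1 − 36} = 1731452449760113018141823620 · 6^{−35} = 1731452449760113018141823620/1719070799748422591028658176.
As a reduced fraction: E[X] = 432863112440028254535455905/429767699937105647757164544 ≈ 1.0072.
Is E[X] < 1? NO.
Since E[X] ≥ 1, the first-moment bound is inconclusive at n = 4412; it does NOT by itself certify R_6(9) > 4412.

E[X] = 432863112440028254535455905/429767699937105647757164544 ≈ 1.0072; E[X] ≥ 1; first-moment method inconclusive here.


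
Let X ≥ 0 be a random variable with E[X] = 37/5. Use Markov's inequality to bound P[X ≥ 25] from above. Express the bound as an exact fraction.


μ = E[X] = 37/5, a = 25.
Markov: P[X ≥ 25] ≤ μ/a = (37/5)/25 = 37/125.
Numerically: ≈ 0.296000.
(Since a = 25 > μ = 7.400000, the bound 37/125 is < 1 and informative.)

P[X ≥ 25] ≤ 37/125 ≈ 0.296000.


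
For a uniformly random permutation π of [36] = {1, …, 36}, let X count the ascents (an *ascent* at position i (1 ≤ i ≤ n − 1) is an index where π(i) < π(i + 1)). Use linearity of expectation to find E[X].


Write X = Σ X_I over i = 1, …, 35, with X_I the indicator of one ascent.
There are 35 indicators.
For each fixed i, the pair (π(i), π(i+1)) is a uniformly random ordered pair of distinct values from {1, …, 36}; by symmetry P[π(i) < π(i+1)] = 1/2.
By linearity: E[X] = 35 · (1/2) = (36 − 1) · (1/2) = 35/2 ≈ 17.500000.

E[X] = 35/2 = 17.500000.


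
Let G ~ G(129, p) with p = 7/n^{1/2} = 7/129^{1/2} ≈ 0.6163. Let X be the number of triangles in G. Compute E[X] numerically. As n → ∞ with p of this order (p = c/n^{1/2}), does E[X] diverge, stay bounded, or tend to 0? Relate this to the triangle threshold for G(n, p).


Number of potential triangles: C(129, 3) = 349504.
Each occurs with probability p³ ≈ (0.6163)³ ≈ 2.341044e-01.
By linearity: E[X] = C(129, 3)·p³ ≈ 349504 · 2.341044e-01 ≈ 81820.4201.
Since α = 1/2 < 1, p = c/n^{1/2} ≫ 1/n is above the triangle threshold p ~ 1/n. Asymptotically E[X] ~ (c³/6)·n^{3(1−α)} = (7³/6)·n^{1.5} → ∞; triangles are abundant w.h.p.

E[X] ≈ 81820.4201; in regime p = Θ(1/n^{1/2}) E[X] diverges (above the triangle threshold p ~ 1/n).


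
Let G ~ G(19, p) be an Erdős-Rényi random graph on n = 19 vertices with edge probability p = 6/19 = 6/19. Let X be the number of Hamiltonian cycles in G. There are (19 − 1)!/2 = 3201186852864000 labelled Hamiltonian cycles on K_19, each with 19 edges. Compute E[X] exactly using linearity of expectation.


K_19 has (19 − 1)!/2 = 3201186852864000 labelled Hamiltonian cycles.
For each such Hamiltonian cycle H, let X_H = 1 if all 19 edges of H are present in G. Then P[X_H = 1] = p^{19} = (6/19)^{19} = 609359740010496/1978419655660313589123979.
Summing the indicators: E[X] = Σ_H E[X_H] = 3201186852864000 · p^{19} = 3201186852864000 · 609359740010496/1978419655660313589123979 = 1950674388386224952567660544000/1978419655660313589123979.
Numerically: E[X] ≈ 9.8598e+05.

E[X] = 3201186852864000 · (6/19)^{19} = 1950674388386224952567660544000/1978419655660313589123979 ≈ 9.8598e+05.


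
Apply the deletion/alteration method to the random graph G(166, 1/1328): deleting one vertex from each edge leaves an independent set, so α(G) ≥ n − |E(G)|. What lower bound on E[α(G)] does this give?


E[|E(G)|] = C(166, 2)·p = 13695 · (1/1328) = 165/16.
E[α(G)] ≥ n − E[|E(G)|] = 166 − 165/16 = 2491/16.
Numerically: ≈ 155.68750.
(This is only a lower bound; the true E[α(G)] may be larger.)

E[α(G)] ≥ 2491/16 ≈ 155.68750.


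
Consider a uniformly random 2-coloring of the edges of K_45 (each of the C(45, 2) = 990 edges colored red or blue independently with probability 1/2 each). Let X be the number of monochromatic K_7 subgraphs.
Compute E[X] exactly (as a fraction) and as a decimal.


Let X = Σ_S X_S over the C(45, 7) = 45379620 subsets S of size 7, where X_S = 1 if the K_7 on S is monochromatic.
For a fixed S, the K_7 on S has C(7, 2) = 21 edges. P[all 21 edges red] = (1/2)^21, and likewise for blue, so P[monochromatic] = 2·(1/2)^21 = 2^{1 − 21} = 1/1048576.
Summing: E[X] = C(45, 7) · 2^{1 − 21} = 45379620 · 1/1048576 = 11344905/262144.
Numerically: E[X] ≈ 43.2774.

E[X] = C(45,7)·2^(1−C(7,2)) = 11344905/262144 ≈ 43.2774.


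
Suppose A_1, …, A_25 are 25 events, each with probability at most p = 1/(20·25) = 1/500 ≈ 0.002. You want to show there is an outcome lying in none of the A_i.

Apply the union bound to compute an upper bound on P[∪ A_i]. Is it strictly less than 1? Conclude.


Union bound: P[∪_{i=1}^{25} A_i] ≤ Σ_i P[A_i] ≤ 25·p = 25·(1/500) = 1/20.
Numerically: 1/20 ≈ 0.050.
Is 1/20 < 1? YES.
Since P[∪ A_i] ≤ 1/20 < 1, the complement has P[∩ A_i^c] ≥ 1 − 1/20 = 19/20 > 0, so some outcome avoids every A_i.

25·p = 1/20 ≈ 0.050; existence CERTIFIED by the union bound.


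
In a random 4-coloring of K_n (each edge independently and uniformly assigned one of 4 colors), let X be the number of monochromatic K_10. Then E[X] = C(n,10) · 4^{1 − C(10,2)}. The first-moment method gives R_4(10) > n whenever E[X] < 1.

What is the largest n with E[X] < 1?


We need C(n, 10) · 4^{1 − 45} < 1, i.e. C(n, 10) < 4^{45 − 1} = 309485009821345068724781056.
Check values of n near the boundary:
  n = 2020: C(2020, 10) = 304832018578739931133653656; 304832018578739931133653656 < 309485009821345068724781056? YES
  n = 2021: C(2021, 10) = 306347841644770462864800616; 306347841644770462864800616 < 309485009821345068724781056? YES
  n = 2022: C(2022, 10) = 307870445231474093395937796; 307870445231474093395937796 < 309485009821345068724781056? YES
  n = 2023: C(2023, 10) = 309399856285778485315440716; 309399856285778485315440716 < 309485009821345068724781056? YES
  n = 2024: C(2024, 10) = 310936101848269937576192656; 310936101848269937576192656 < 309485009821345068724781056? NO
  n = 2025: C(2025, 10) = 312479209053472269772600560; 312479209053472269772600560 < 309485009821345068724781056? NO
The largest n with C(n, 10) < 309485009821345068724781056 is n = 2023 (where E[X] = 77349964071444621328860179/77371252455336267181195264 ≈ 0.999725). Hence R_4(10) > 2023, i.e. R_4(10) ≥ 2024.

Largest n = 2023; hence R_4(10) > 2023.


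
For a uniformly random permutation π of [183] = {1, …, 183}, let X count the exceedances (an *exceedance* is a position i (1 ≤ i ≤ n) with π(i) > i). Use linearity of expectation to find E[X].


Write X = Σ_{i=1}^{183} X_i, where X_i = 1_{π(i) > i}.
For each fixed i, π(i) is uniform over {1, …, 183} (marginal of a uniform permutation), so P[π(i) > i] = (n − i)/n. Summing: Σ_{i=1}^{183} (n − i)/n = (0 + 1 + … + 182)/183 = 183(183 − 1)/(2·183) = (183 − 1)/2.
Hence E[X] = Σ_{i=1}^{183} (183 − i)/183 = 91 ≈ 91.000000.

E[X] = 91 = 91.000000.


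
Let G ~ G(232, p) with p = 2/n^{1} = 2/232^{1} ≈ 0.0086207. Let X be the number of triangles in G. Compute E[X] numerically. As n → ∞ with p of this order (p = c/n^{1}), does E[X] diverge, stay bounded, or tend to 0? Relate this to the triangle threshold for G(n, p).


Number of potential triangles: C(232, 3) = 2054360.
Each occurs with probability p³ ≈ (0.0086207)³ ≈ 6.4065767e-07.
By linearity: E[X] = C(232, 3)·p³ ≈ 2054360 · 6.4065767e-07 ≈ 1.31614.
Here α = 1, so p = 2/n is exactly at the triangle threshold p ~ 1/n. Asymptotically E[X] → c³/6 = 2³/6 = 4/3 ≈ 1.33333, a bounded constant. In this regime the triangle count is asymptotically Poisson(c³/6).

E[X] ≈ 1.31614; in regime p = Θ(1/n^{1}) E[X] stays bounded (at the triangle threshold p ~ 1/n).


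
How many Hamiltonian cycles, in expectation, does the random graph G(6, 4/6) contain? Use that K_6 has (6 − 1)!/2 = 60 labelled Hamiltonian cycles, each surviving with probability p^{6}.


K_6 has (6 − 1)!/2 = 60 labelled Hamiltonian cycles.
For each such Hamiltonian cycle H, let X_H = 1 if all 6 edges of H are present in G. Then P[X_H = 1] = p^{6} = (2/3)^{6} = 64/729.
Summing the indicators: E[X] = Σ_H E[X_H] = 60 · p^{6} = 60 · 64/729 = 1280/243.
Numerically: E[X] ≈ 5.27.

E[X] = 60 · (2/3)^{6} = 1280/243 ≈ 5.27.


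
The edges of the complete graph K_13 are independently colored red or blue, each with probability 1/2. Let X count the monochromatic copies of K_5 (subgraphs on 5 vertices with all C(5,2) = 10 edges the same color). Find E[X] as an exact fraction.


Let X = Σ_S X_S over the C(13, 5) = 1287 subsets S of size 5, where X_S = 1 if the K_5 on S is monochromatic.
For a fixed S, the K_5 on S has C(5, 2) = 10 edges. P[all 10 edges red] = (1/2)^10, and likewise for blue, so P[monochromatic] = 2·(1/2)^10 = 2^{1 − 10} = 1/512.
By linearity: E[X] = C(13, 5) · 2^{1 − 10} = 1287 · 1/512 = 1287/512.
Numerically: E[X] ≈ 2.5137.

E[X] = C(13,5)·2^(1−C(5,2)) = 1287/512 ≈ 2.5137.


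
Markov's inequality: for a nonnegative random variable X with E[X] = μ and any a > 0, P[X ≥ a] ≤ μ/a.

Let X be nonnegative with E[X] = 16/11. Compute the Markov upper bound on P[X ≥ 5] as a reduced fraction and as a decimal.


μ = E[X] = 16/11, a = 5.
Markov: P[X ≥ 5] ≤ μ/a = (16/11)/5 = 16/55.
Numerically: ≈ 0.291.
(Since a = 5 > μ = 1.455, the bound 16/55 is < 1 and informative.)

P[X ≥ 5] ≤ 16/55 ≈ 0.291.


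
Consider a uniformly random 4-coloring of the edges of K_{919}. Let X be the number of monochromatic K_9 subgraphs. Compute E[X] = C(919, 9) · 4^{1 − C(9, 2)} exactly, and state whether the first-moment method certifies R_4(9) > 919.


E[X] = C(919, 9) · 4^{1 − 36} = 1238828681639563077558 · 4^{−35} = 1238828681639563077558/1180591620717411303424.
As a reduced fraction: E[X] = 619414340819781538779/590295810358705651712 ≈ 1.049.
Is E[X] < 1? NO.
Since E[X] ≥ 1, the first-moment bound is inconclusive at n = 919; it does NOT by itself certify R_4(9) > 919.

E[X] = 619414340819781538779/590295810358705651712 ≈ 1.049; E[X] ≥ 1; first-moment method inconclusive here.


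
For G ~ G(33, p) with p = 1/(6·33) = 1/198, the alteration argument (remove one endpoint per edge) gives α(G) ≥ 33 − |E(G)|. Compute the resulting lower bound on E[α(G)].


E[|E(G)|] = C(33, 2)·p = 528 · (1/198) = 8/3.
E[α(G)] ≥ n − E[|E(G)|] = 33 − 8/3 = 91/3.
Numerically: ≈ 30.33333.
(This is only a lower bound; the true E[α(G)] may be larger.)

E[α(G)] ≥ 91/3 ≈ 30.33333.


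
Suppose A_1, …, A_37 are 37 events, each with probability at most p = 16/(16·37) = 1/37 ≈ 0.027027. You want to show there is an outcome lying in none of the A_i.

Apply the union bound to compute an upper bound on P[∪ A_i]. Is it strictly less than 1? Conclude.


Union bound: P[∪_{i=1}^{37} A_i] ≤ Σ_i P[A_i] ≤ 37·p = 37·(1/37) = 1.
Numerically: 1 ≈ 1.000000.
Is 1 < 1? NO.
Since the bound 1 is ≥ 1, the union bound is uninformative here; it does NOT by itself certify existence.

37·p = 1 ≈ 1.000000; existence NOT certified by the union bound.


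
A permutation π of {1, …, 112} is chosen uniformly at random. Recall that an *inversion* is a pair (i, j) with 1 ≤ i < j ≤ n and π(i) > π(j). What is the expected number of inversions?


Write X = Σ X_I over the C(112, 2) = 6216 pairs i < j, with X_I the indicator of one inversion.
There are 6216 indicators.
For each fixed pair i < j, the values π(i) and π(j) are two distinct elements of {1, …, 112} in uniformly random order; by symmetry P[π(i) > π(j)] = 1/2.
By linearity: E[X] = 6216 · (1/2) = C(112, 2) · (1/2) = 6216/2 = 3108 ≈ 3108.0000.

E[X] = 3108 = 3108.0000.


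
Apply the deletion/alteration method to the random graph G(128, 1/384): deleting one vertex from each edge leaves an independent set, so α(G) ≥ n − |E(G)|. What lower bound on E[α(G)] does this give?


E[|E(G)|] = C(128, 2)·p = 8128 · (1/384) = 127/6.
E[α(G)] ≥ n − E[|E(G)|] = 128 − 127/6 = 641/6.
Numerically: ≈ 106.833.
(This is only a lower bound; the true E[α(G)] may be larger.)

E[α(G)] ≥ 641/6 ≈ 106.833.


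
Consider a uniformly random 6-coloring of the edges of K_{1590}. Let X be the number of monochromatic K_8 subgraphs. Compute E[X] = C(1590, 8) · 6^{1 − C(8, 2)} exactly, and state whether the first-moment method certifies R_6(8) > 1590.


E[X] = C(1590, 8) · 6^{1 − 28} = 995397314198933813310 · 6^{−27} = 995397314198933813310/1023490369077469249536.
As a reduced fraction: E[X] = 55299850788829656295/56860576059859402752 ≈ 0.9725517.
Is E[X] < 1? YES.
Since E[X] < 1, there exists a 6-coloring of K_{1590} with no monochromatic K_8; hence R_6(8) > 1590.

E[X] = 55299850788829656295/56860576059859402752 ≈ 0.9725517; E[X] < 1, so R_6(8) > 1590.


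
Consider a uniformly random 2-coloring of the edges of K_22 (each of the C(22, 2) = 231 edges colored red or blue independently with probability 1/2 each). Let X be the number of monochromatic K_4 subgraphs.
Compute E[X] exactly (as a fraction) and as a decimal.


Let X = Σ_S X_S over the C(22, 4) = 7315 subsets S of size 4, where X_S = 1 if the K_4 on S is monochromatic.
For a fixed S, the K_4 on S has C(4, 2) = 6 edges. P[all 6 edges red] = (1/2)^6, and likewise for blue, so P[monochromatic] = 2·(1/2)^6 = 2^{1 − 6} = 1/32.
By linearity of expectation: E[X] = C(22, 4) · 2^{1 − 6} = 7315 · 1/32 = 7315/32.
Numerically: E[X] ≈ 228.593750.

E[X] = C(22,4)·2^(1−C(4,2)) = 7315/32 ≈ 228.593750.


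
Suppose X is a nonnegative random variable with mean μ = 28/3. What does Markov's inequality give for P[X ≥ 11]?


μ = E[X] = 28/3, a = 11.
Markov: P[X ≥ 11] ≤ μ/a = (28/3)/11 = 28/33.
Numerically: ≈ 0.84848.
(Since a = 11 > μ = 9.33333, the bound 28/33 is < 1 and informative.)

P[X ≥ 11] ≤ 28/33 ≈ 0.84848.


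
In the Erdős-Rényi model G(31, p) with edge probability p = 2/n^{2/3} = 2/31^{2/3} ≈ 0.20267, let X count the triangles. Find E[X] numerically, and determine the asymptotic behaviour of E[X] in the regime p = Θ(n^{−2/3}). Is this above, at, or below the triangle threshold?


Number of potential triangles: C(31, 3) = 4495.
Each occurs with probability p³ ≈ (0.20267)³ ≈ 8.3246618e-03.
By linearity: E[X] = C(31, 3)·p³ ≈ 4495 · 8.3246618e-03 ≈ 37.41935.
Since α = 2/3 < 1, p = c/n^{2/3} ≫ 1/n is above the triangle threshold p ~ 1/n. Asymptotically E[X] ~ (c³/6)·n^{3(1−α)} = (2³/6)·n^{1} → ∞; triangles are abundant w.h.p.

E[X] ≈ 37.41935; in regime p = Θ(1/n^{2/3}) E[X] diverges (above the triangle threshold p ~ 1/n).


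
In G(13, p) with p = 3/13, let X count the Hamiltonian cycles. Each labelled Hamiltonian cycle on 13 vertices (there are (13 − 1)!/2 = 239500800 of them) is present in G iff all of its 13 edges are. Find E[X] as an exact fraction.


K_13 has (13 − 1)!/2 = 239500800 labelled Hamiltonian cycles.
For each such Hamiltonian cycle H, let X_H = 1 if all 13 edges of H are present in G. Then P[X_H = 1] = p^{13} = (3/13)^{13} = 1594323/302875106592253.
Summing the indicators: E[X] = Σ_H E[X_H] = 239500800 · p^{13} = 239500800 · 1594323/302875106592253 = 381841633958400/302875106592253.
Numerically: E[X] ≈ 1.2607.

E[X] = 239500800 · (3/13)^{13} = 381841633958400/302875106592253 ≈ 1.2607.


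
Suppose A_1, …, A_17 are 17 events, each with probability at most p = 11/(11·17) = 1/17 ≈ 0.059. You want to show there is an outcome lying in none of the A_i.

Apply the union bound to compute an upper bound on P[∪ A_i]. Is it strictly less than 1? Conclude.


Union bound: P[∪_{i=1}^{17} A_i] ≤ Σ_i P[A_i] ≤ 17·p = 17·(1/17) = 1.
Numerically: 1 ≈ 1.000.
Is 1 < 1? NO.
Since the bound 1 is ≥ 1, the union bound is uninformative here; it does NOT by itself certify existence.

17·p = 1 ≈ 1.000; existence NOT certified by the union bound.


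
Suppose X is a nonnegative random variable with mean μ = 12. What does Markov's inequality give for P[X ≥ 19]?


μ = E[X] = 12, a = 19.
Markov: P[X ≥ 19] ≤ μ/a = (12)/19 = 12/19.
Numerically: ≈ 0.631579.
(Since a = 19 > μ = 12.000000, the bound 12/19 is < 1 and informative.)

P[X ≥ 19] ≤ 12/19 ≈ 0.631579.


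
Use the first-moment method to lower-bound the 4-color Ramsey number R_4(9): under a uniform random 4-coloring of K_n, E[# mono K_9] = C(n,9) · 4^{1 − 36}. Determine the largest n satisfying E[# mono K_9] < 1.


We need C(n, 9) · 4^{1 − 36} < 1, i.e. C(n, 9) < 4^{36 − 1} = 1180591620717411303424.
Check values of n near the boundary:
  n = 909: C(909, 9) = 1122169012923711463931; 1122169012923711463931 < 1180591620717411303424? YES
  n = 910: C(910, 9) = 1133378248346922788210; 1133378248346922788210 < 1180591620717411303424? YES
  n = 911: C(911, 9) = 1144686900492291197405; 1144686900492291197405 < 1180591620717411303424? YES
  n = 912: C(912, 9) = 1156095740032081475120; 1156095740032081475120 < 1180591620717411303424? YES
  n = 913: C(913, 9) = 1167605542753639808390; 1167605542753639808390 < 1180591620717411303424? YES
  n = 914: C(914, 9) = 1179217089587653905932; 1179217089587653905932 < 1180591620717411303424? YES
  n = 915: C(915, 9) = 1190931166636537885130; 1190931166636537885130 < 1180591620717411303424? NO
The largest n with C(n, 9) < 1180591620717411303424 is n = 914 (where E[X] = 294804272396913476483/295147905179352825856 ≈ 0.99884). Hence R_4(9) > 914, i.e. R_4(9) ≥ 915.

Largest n = 914; hence R_4(9) > 914.


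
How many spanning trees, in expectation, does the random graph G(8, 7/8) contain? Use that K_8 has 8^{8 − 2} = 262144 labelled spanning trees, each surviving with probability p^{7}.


K_8 has 8^{8 − 2} = 262144 labelled spanning trees.
For each such spanning tree H, let X_H = 1 if all 7 edges of H are present in G. Then P[X_H = 1] = p^{7} = (7/8)^{7} = 823543/2097152.
By linearity of expectation: E[X] = Σ_H E[X_H] = 262144 · p^{7} = 262144 · 823543/2097152 = 823543/8.
Numerically: E[X] ≈ 1.03e+05.

E[X] = 262144 · (7/8)^{7} = 823543/8 ≈ 1.03e+05.


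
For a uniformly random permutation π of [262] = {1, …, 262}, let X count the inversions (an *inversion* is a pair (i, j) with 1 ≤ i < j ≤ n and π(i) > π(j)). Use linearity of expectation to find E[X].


Write X = Σ X_I over the C(262, 2) = 34191 pairs i < j, with X_I the indicator of one inversion.
There are 34191 indicators.
For each fixed pair i < j, the values π(i) and π(j) are two distinct elements of {1, …, 262} in uniformly random order; by symmetry P[π(i) > π(j)] = 1/2.
By linearity: E[X] = 34191 · (1/2) = C(262, 2) · (1/2) = 34191/2 = 34191/2 ≈ 17095.500.

E[X] = 34191/2 = 17095.500.


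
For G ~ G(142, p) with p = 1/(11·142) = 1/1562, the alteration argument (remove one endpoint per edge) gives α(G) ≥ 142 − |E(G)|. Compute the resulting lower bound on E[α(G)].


E[|E(G)|] = C(142, 2)·p = 10011 · (1/1562) = 141/22.
E[α(G)] ≥ n − E[|E(G)|] = 142 − 141/22 = 2983/22.
Numerically: ≈ 135.591.
(This is only a lower bound; the true E[α(G)] may be larger.)

E[α(G)] ≥ 2983/22 ≈ 135.591.


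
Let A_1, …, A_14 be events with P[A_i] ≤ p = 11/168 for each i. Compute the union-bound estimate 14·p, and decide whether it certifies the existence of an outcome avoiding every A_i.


Union bound: P[∪_{i=1}^{14} A_i] ≤ Σ_i P[A_i] ≤ 14·p = 14·(11/168) = 11/12.
Numerically: 11/12 ≈ 0.9166667.
Is 11/12 < 1? YES.
Since P[∪ A_i] ≤ 11/12 < 1, the complement has P[∩ A_i^c] ≥ 1 − 11/12 = 1/12 > 0, so some outcome avoids every A_i.

14·p = 11/12 ≈ 0.9166667; existence CERTIFIED by the union bound.


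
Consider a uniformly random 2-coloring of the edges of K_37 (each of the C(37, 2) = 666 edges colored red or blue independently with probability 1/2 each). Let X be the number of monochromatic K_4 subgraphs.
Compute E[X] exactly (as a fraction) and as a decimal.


Let X = Σ_S X_S over the C(37, 4) = 66045 subsets S of size 4, where X_S = 1 if the K_4 on S is monochromatic.
For a fixed S, the K_4 on S has C(4, 2) = 6 edges. P[all 6 edges red] = (1/2)^6, and likewise for blue, so P[monochromatic] = 2·(1/2)^6 = 2^{1 − 6} = 1/32.
By linearity: E[X] = C(37, 4) · 2^{1 − 6} = 66045 · 1/32 = 66045/32.
Numerically: E[X] ≈ 2063.906.

E[X] = C(37,4)·2^(1−C(4,2)) = 66045/32 ≈ 2063.906.


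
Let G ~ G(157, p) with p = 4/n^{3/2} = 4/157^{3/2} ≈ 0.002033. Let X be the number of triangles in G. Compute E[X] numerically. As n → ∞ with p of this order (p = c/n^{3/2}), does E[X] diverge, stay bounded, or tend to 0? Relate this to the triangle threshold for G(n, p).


Number of potential triangles: C(157, 3) = 632710.
Each occurs with probability p³ ≈ (0.002033)³ ≈ 8.406816e-09.
By linearity: E[X] = C(157, 3)·p³ ≈ 632710 · 8.406816e-09 ≈ 0.0053.
Since α = 3/2 > 1, p = c/n^{3/2} = o(1/n) is below the triangle threshold p ~ 1/n. Asymptotically E[X] ~ (c³/6)·n^{3(1−α)} = (4³/6)·n^{-1.5} → 0, so by Markov's inequality G has no triangles w.h.p.

E[X] ≈ 0.0053; in regime p = Θ(1/n^{3/2}) E[X] tends to 0 (below the triangle threshold p ~ 1/n).


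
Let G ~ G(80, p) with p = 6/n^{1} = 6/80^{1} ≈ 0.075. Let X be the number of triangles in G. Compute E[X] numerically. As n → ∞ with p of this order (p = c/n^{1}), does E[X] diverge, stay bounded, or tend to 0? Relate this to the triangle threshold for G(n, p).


Number of potential triangles: C(80, 3) = 82160.
Each occurs with probability p³ ≈ (0.075)³ ≈ 4.218750e-04.
By linearity: E[X] = C(80, 3)·p³ ≈ 82160 · 4.218750e-04 ≈ 34.6612.
Here α = 1, so p = 6/n is exactly at the triangle threshold p ~ 1/n. Asymptotically E[X] → c³/6 = 6³/6 = 36 ≈ 36.0000, a bounded constant. In this regime the triangle count is asymptotically Poisson(c³/6).

E[X] ≈ 34.6612; in regime p = Θ(1/n^{1}) E[X] stays bounded (at the triangle threshold p ~ 1/n).
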